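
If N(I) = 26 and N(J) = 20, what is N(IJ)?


N(IJ) = N(I) * N(J)
= 26 * 20
= 520

520


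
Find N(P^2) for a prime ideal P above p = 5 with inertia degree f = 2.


N(P^a) = p^(a*f)
= 5^(2*2)
= 5^4
= 625

625


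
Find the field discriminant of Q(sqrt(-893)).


For K = Q(sqrt(d)) with d squarefree: disc(K) = d if d = 1 mod 4, and disc(K) = 4d if d = 2 or 3 mod 4.
Here d = -893, and d mod 4 = 3.
d = 3 mod 4, not 1 (O_K = Z[sqrt(d)]), so disc(K) = 4d = 4 * (-893) = -3572

-3572


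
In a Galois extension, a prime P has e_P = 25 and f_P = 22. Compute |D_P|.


|D_P| = e * f
= 25 * 22
= 550

550


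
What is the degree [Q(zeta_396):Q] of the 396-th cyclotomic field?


The degree equals Euler's totient phi(396).
396 = 2^2 * 3^2 * 11
phi(396) = 120

120


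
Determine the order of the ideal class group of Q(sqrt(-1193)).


K = Q(sqrt(-1193)). d mod 4 = 3, so D = disc(K) = 4d = -4772
h(K) equals the number of primitive reduced positive-definite forms (a, b, c) = a*x^2 + b*x*y + c*y^2 with b^2 - 4ac = D,
where reduced means |b| <= a <= c, with b >= 0 whenever |b| = a or a = c, and primitive means gcd(a, b, c) = 1.
Reduced forces 3a^2 <= |D| = 4772, so 1 <= a <= 39; b must have the parity of D, and c = (b^2 - D)/(4a) must be an integer >= a.
Enumerate a = 1..39, b in [-a, a]:
  a=1: (1, 0, 1193)  [1]
  a=2: (2, 2, 597)  [1]
  a=3: (3, -2, 398), (3, 2, 398)  [2]
  a=4..5: none
  a=6: (6, -2, 199), (6, 2, 199)  [2]
  a=7: (7, -4, 171), (7, 4, 171)  [2]
  a=8: none
  a=9: (9, -4, 133), (9, 4, 133)  [2]
  a=10..12: none
  a=13: (13, -8, 93), (13, 8, 93)  [2]
  a=14: (14, -10, 87), (14, 10, 87)  [2]
  a=15..17: none
  a=18: (18, -14, 69), (18, 14, 69)  [2]
  a=19: (19, -4, 63), (19, 4, 63)  [2]
  a=20: none
  a=21: (21, -10, 58), (21, -4, 57), (21, 4, 57), (21, 10, 58)  [4]
  a=22: none
  a=23: (23, -14, 54), (23, 14, 54)  [2]
  a=24..25: none
  a=26: (26, -18, 49), (26, 18, 49)  [2]
  a=27: (27, -14, 46), (27, 14, 46)  [2]
  a=28: none
  a=29: (29, -10, 42), (29, 10, 42)  [2]
  a=30: none
  a=31: (31, -8, 39), (31, 8, 39)  [2]
  a=32..36: none
  a=37: (37, -36, 41), (37, 36, 41)  [2]
  a=38: (38, -34, 39), (38, 34, 39)  [2]
  a=39: none
Total reduced forms: 1 + 1 + 2 + 2 + 2 + 2 + 2 + 2 + 2 + 2 + 4 + 2 + 2 + 2 + 2 + 2 + 2 + 2 = 36
h = 36

36


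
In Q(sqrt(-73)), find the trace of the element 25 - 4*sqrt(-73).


Tr(a + b*sqrt(d)) = (a + b*sqrt(d)) + (a - b*sqrt(d)) = 2a
= 2 * (25)
= 50

50


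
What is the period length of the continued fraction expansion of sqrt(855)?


Run the CF algorithm for sqrt(855).
a_0 = floor(sqrt(855)) = 29; set m_0=0, q_0=1.
Recurrence: m' = q*a - m,  q' = (d - m'^2)/q,  a' = floor((a_0 + m')/q').
  step 1: m=29, q=14, a=4
  step 2: m=27, q=9, a=6
  step 3: m=27, q=14, a=4
  step 4: m=29, q=1, a=58
a_4 = 2*a_0 = 58, so the period closes here.
sqrt(855) = [29; 4, 6, 4, 58]
Period length = 4

4


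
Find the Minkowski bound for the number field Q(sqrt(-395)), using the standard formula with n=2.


d = -395, d mod 4 = 1, so disc(K) = d = -395; |disc(K)| = 395
Imaginary quadratic field, so n = 2, s = r2 = 1, r1 = 0
M = (n!/n^n) * (4/pi)^s * sqrt(|disc(K)|) = (2!/2^2) * (4/pi)^1 * sqrt(395)
= 0.5 * 1.273240 * 19.874607
= 12.6526

12.6526


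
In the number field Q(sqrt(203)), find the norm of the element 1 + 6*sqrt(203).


N(a + b*sqrt(d)) = a^2 - d*b^2
= (1)^2 - (203)*(6)^2
= 1 - 7308
= -7307

-7307


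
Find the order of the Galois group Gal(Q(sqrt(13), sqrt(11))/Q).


The 2 square roots of distinct primes are multiplicatively independent over Q,
so [K:Q] = 2^2 and Gal(K/Q) is isomorphic to (Z/2Z)^2.
|Gal| = 2^2 = 4

4


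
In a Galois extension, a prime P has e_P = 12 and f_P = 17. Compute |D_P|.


|D_P| = e * f
= 12 * 17
= 204

204


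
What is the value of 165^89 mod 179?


p = 179 is prime and the exponent is (p-1)/2 = 89, so by Euler's criterion 165^89 = (165/179) = +1 or -1 mod 179.
Compute by square-and-multiply:
  89 = 64 + 16 + 8 + 1 (binary 1011001)
  Repeated squaring mod 179: 165^1 = 165, 165^2 = 17, 165^4 = 110, 165^8 = 107, 165^16 = 172, 165^32 = 49, 165^64 = 74
  165^89 = 165^64 * 165^16 * 165^8 * 165^1 = 74 * 172 * 107 * 165 mod 179
    74 * 172 = 12728 = 19 mod 179
    19 * 107 = 2033 = 64 mod 179
    64 * 165 = 10560 = 178 mod 179
  165^89 = 178 mod 179
Result 178 = p - 1 = -1 mod 179: 165 is a quadratic non-residue mod 179. As a residue in [0, p-1] the value is 178.
165^89 mod 179 = 178

178


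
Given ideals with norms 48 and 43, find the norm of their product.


N(IJ) = N(I) * N(J)
= 48 * 43
= 2064

2064


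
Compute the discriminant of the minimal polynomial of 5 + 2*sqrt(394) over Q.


The element 5 + 2*sqrt(394) has minimal polynomial:
x^2 - 10*x - 1551
Discriminant = (-10)^2 - 4*(-1551)
= 100 + 6204
= 6304

6304


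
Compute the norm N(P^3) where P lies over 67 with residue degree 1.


N(P^a) = p^(a*f)
= 67^(3*1)
= 67^3
= 300763

300763


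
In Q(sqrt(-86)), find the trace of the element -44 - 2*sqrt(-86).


Tr(a + b*sqrt(d)) = (a + b*sqrt(d)) + (a - b*sqrt(d)) = 2a
= 2 * (-44)
= -88

-88


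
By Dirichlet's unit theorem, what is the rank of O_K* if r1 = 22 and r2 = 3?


By Dirichlet's unit theorem:
rank = r1 + r2 - 1
= 22 + 3 - 1
= 24

24


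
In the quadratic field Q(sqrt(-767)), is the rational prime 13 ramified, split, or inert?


K = Q(sqrt(-767)). Since d mod 4 = 1, disc(K) = -767.
Check p | disc: -767 mod 13 = 0.
p divides disc, so p ramifies: (p) = P^2 with e=2, f=1, g=1.
Therefore p is ramified.

ramified


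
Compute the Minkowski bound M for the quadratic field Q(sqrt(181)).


d = 181, d mod 4 = 1, so disc(K) = d = 181; |disc(K)| = 181
Real quadratic field, so n = 2, s = r2 = 0, r1 = 2
M = (n!/n^n) * (4/pi)^s * sqrt(|disc(K)|) = (2!/2^2) * (4/pi)^0 * sqrt(181)
= 0.5 * 1.000000 * 13.453624
= 6.7268

6.7268


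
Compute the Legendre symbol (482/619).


p = 619 is prime, so compute (482/619) with the reciprocity algorithm (Jacobi-symbol steps: pull out 2s via (2/n), flip via reciprocity, reduce):
  pull out 2: (2/619) = -1  (since 619 mod 8 = 3)
  reciprocity: (241/619) -> +(619/241)
  reduce: (137/241)
  reciprocity: (137/241) -> +(241/137)
  reduce: (104/137)
  pull out 2: (2/137) = +1  (since 137 mod 8 = 1)
  pull out 2: (2/137) = +1  (since 137 mod 8 = 1)
  pull out 2: (2/137) = +1  (since 137 mod 8 = 1)
  reciprocity: (13/137) -> +(137/13)
  reduce: (7/13)
  reciprocity: (7/13) -> +(13/7)
  reduce: (6/7)
  pull out 2: (2/7) = +1  (since 7 mod 8 = 7)
  reciprocity: (3/7) -> -(7/3)
  reduce: (1/3)
  (1/3) = 1
Product of signs = 1
(482/619) = 1

1


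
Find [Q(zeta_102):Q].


The degree equals Euler's totient phi(102).
102 = 2 * 3 * 17
phi(102) = 32

32


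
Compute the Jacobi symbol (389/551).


Compute (389/551) via quadratic reciprocity:
  reciprocity: (389/551) -> +(551/389)
  reduce: (162/389)
  pull out 2: (2/389) = -1  (since 389 mod 8 = 5)
  reciprocity: (81/389) -> +(389/81)
  reduce: (65/81)
  reciprocity: (65/81) -> +(81/65)
  reduce: (16/65)
  pull out 2: (2/65) = +1  (since 65 mod 8 = 1)
  pull out 2: (2/65) = +1  (since 65 mod 8 = 1)
  pull out 2: (2/65) = +1  (since 65 mod 8 = 1)
  pull out 2: (2/65) = +1  (since 65 mod 8 = 1)
  (1/65) = 1
Product of signs = -1

-1


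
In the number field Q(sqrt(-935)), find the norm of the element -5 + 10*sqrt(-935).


N(a + b*sqrt(d)) = a^2 - d*b^2
= (-5)^2 - (-935)*(10)^2
= 25 + 93500
= 93525

93525


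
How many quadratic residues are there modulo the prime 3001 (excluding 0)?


For prime p, the number of non-zero quadratic residues is (p-1)/2.
= (3001-1)/2
= 1500

1500


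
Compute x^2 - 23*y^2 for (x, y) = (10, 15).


x^2 - d*y^2
= 10^2 - 23*15^2
= 100 - 5175
= -5075

-5075


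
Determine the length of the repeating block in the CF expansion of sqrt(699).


Run the CF algorithm for sqrt(699).
a_0 = floor(sqrt(699)) = 26; set m_0=0, q_0=1.
Recurrence: m' = q*a - m,  q' = (d - m'^2)/q,  a' = floor((a_0 + m')/q').
  step 1: m=26, q=23, a=2
  step 2: m=20, q=13, a=3
  step 3: m=19, q=26, a=1
  step 4: m=7, q=25, a=1
  step 5: m=18, q=15, a=2
  step 6: m=12, q=37, a=1
  step 7: m=25, q=2, a=25
  step 8: m=25, q=37, a=1
  step 9: m=12, q=15, a=2
  step 10: m=18, q=25, a=1
  step 11: m=7, q=26, a=1
  step 12: m=19, q=13, a=3
  step 13: m=20, q=23, a=2
  step 14: m=26, q=1, a=52
a_14 = 2*a_0 = 52, so the period closes here.
sqrt(699) = [26; 2, 3, 1, 1, 2, 1, 25, 1, 2, 1, 1, 3, 2, 52]
Period length = 14

14


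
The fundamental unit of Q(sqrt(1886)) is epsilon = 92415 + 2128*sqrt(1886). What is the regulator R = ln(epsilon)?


epsilon = 92415 + 2128*sqrt(1886)
= 184830.0000
R = ln(184830.0000)
= 12.1272

12.1272


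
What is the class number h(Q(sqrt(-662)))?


K = Q(sqrt(-662)). d mod 4 = 2, so D = disc(K) = 4d = -2648
h(K) equals the number of primitive reduced positive-definite forms (a, b, c) = a*x^2 + b*x*y + c*y^2 with b^2 - 4ac = D,
where reduced means |b| <= a <= c, with b >= 0 whenever |b| = a or a = c, and primitive means gcd(a, b, c) = 1.
Reduced forces 3a^2 <= |D| = 2648, so 1 <= a <= 29; b must have the parity of D, and c = (b^2 - D)/(4a) must be an integer >= a.
Enumerate a = 1..29, b in [-a, a]:
  a=1: (1, 0, 662)  [1]
  a=2: (2, 0, 331)  [1]
  a=3: (3, -2, 221), (3, 2, 221)  [2]
  a=4..5: none
  a=6: (6, -4, 111), (6, 4, 111)  [2]
  a=7..8: none
  a=9: (9, -4, 74), (9, 4, 74)  [2]
  a=10: none
  a=11: (11, -6, 61), (11, 6, 61)  [2]
  a=12: none
  a=13: (13, -2, 51), (13, 2, 51)  [2]
  a=14..16: none
  a=17: (17, -2, 39), (17, 2, 39)  [2]
  a=18: (18, -4, 37), (18, 4, 37)  [2]
  a=19..21: none
  a=22: (22, -16, 33), (22, 16, 33)  [2]
  a=23..25: none
  a=26: (26, -24, 31), (26, 24, 31)  [2]
  a=27: (27, -22, 29), (27, 22, 29)  [2]
  a=28..29: none
Total reduced forms: 1 + 1 + 2 + 2 + 2 + 2 + 2 + 2 + 2 + 2 + 2 + 2 = 22
h = 22

22


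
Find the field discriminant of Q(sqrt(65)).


For K = Q(sqrt(d)) with d squarefree: disc(K) = d if d = 1 mod 4, and disc(K) = 4d if d = 2 or 3 mod 4.
Here d = 65, and d mod 4 = 1.
d = 1 mod 4 (O_K = Z[(1+sqrt(d))/2]), so disc(K) = d = 65

65


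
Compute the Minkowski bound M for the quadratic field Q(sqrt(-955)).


d = -955, d mod 4 = 1, so disc(K) = d = -955; |disc(K)| = 955
Imaginary quadratic field, so n = 2, s = r2 = 1, r1 = 0
M = (n!/n^n) * (4/pi)^s * sqrt(|disc(K)|) = (2!/2^2) * (4/pi)^1 * sqrt(955)
= 0.5 * 1.273240 * 30.903074
= 19.6735

19.6735


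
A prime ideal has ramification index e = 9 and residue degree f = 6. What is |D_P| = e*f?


|D_P| = e * f
= 9 * 6
= 54

54


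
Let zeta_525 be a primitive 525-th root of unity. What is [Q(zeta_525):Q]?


The degree equals Euler's totient phi(525).
525 = 3 * 5^2 * 7
phi(525) = 240

240


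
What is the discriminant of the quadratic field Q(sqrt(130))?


For K = Q(sqrt(d)) with d squarefree: disc(K) = d if d = 1 mod 4, and disc(K) = 4d if d = 2 or 3 mod 4.
Here d = 130, and d mod 4 = 2.
d = 2 mod 4, not 1 (O_K = Z[sqrt(d)]), so disc(K) = 4d = 4 * (130) = 520

520


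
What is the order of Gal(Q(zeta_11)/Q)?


|Gal(Q(zeta_11)/Q)| = phi(11)
= 10

10


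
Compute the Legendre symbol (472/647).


p = 647 is prime, so compute (472/647) with the reciprocity algorithm (Jacobi-symbol steps: pull out 2s via (2/n), flip via reciprocity, reduce):
  pull out 2: (2/647) = +1  (since 647 mod 8 = 7)
  pull out 2: (2/647) = +1  (since 647 mod 8 = 7)
  pull out 2: (2/647) = +1  (since 647 mod 8 = 7)
  reciprocity: (59/647) -> -(647/59)
  reduce: (57/59)
  reciprocity: (57/59) -> +(59/57)
  reduce: (2/57)
  pull out 2: (2/57) = +1  (since 57 mod 8 = 1)
  (1/57) = 1
Product of signs = -1
(472/647) = -1

-1


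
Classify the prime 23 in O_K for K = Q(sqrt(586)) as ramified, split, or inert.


K = Q(sqrt(586)). Since d mod 4 = 2, disc(K) = 2344.
Check p | disc: 2344 mod 23 = 21.
p does not divide disc. Compute Legendre symbol (d/p):
11^((23-1)/2) mod 23 = -1
(d/p) = -1, so p is inert: (p) stays prime with e=1, f=2, g=1.
Therefore p is inert.

inert


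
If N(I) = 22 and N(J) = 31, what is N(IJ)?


N(IJ) = N(I) * N(J)
= 22 * 31
= 682

682


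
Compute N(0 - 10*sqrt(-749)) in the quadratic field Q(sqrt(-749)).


N(a + b*sqrt(d)) = a^2 - d*b^2
= (0)^2 - (-749)*(-10)^2
= 0 + 74900
= 74900

74900


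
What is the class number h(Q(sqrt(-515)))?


K = Q(sqrt(-515)). d mod 4 = 1, so D = disc(K) = d = -515
h(K) equals the number of primitive reduced positive-definite forms (a, b, c) = a*x^2 + b*x*y + c*y^2 with b^2 - 4ac = D,
where reduced means |b| <= a <= c, with b >= 0 whenever |b| = a or a = c, and primitive means gcd(a, b, c) = 1.
Reduced forces 3a^2 <= |D| = 515, so 1 <= a <= 13; b must have the parity of D, and c = (b^2 - D)/(4a) must be an integer >= a.
Enumerate a = 1..13, b in [-a, a]:
  a=1: (1, 1, 129)  [1]
  a=2: none
  a=3: (3, -1, 43), (3, 1, 43)  [2]
  a=4: none
  a=5: (5, 5, 27)  [1]
  a=6..8: none
  a=9: (9, -5, 15), (9, 5, 15)  [2]
  a=10..13: none
Total reduced forms: 1 + 2 + 1 + 2 = 6
h = 6

6


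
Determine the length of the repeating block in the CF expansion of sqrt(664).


Run the CF algorithm for sqrt(664).
a_0 = floor(sqrt(664)) = 25; set m_0=0, q_0=1.
Recurrence: m' = q*a - m,  q' = (d - m'^2)/q,  a' = floor((a_0 + m')/q').
  step 1: m=25, q=39, a=1
  step 2: m=14, q=12, a=3
  step 3: m=22, q=15, a=3
  step 4: m=23, q=9, a=5
  step 5: m=22, q=20, a=2
  step 6: m=18, q=17, a=2
  step 7: m=16, q=24, a=1
  step 8: m=8, q=25, a=1
  step 9: m=17, q=15, a=2
  step 10: m=13, q=33, a=1
  step 11: m=20, q=8, a=5
  step 12: m=20, q=33, a=1
  step 13: m=13, q=15, a=2
  step 14: m=17, q=25, a=1
  step 15: m=8, q=24, a=1
  step 16: m=16, q=17, a=2
  step 17: m=18, q=20, a=2
  step 18: m=22, q=9, a=5
  step 19: m=23, q=15, a=3
  step 20: m=22, q=12, a=3
  step 21: m=14, q=39, a=1
  step 22: m=25, q=1, a=50
a_22 = 2*a_0 = 50, so the period closes here.
sqrt(664) = [25; 1, 3, 3, 5, 2, 2, 1, 1, 2, 1, 5, 1, 2, 1, 1, 2, 2, 5, 3, 3, 1, 50]
Period length = 22

22


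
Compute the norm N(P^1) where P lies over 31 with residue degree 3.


N(P^a) = p^(a*f)
= 31^(1*3)
= 31^3
= 29791

29791


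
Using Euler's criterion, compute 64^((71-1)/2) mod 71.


p = 71 is prime and the exponent is (p-1)/2 = 35, so by Euler's criterion 64^35 = (64/71) = +1 or -1 mod 71.
Compute by square-and-multiply:
  35 = 32 + 2 + 1 (binary 100011)
  Repeated squaring mod 71: 64^1 = 64, 64^2 = 49, 64^4 = 58, 64^8 = 27, 64^16 = 19, 64^32 = 6
  64^35 = 64^32 * 64^2 * 64^1 = 6 * 49 * 64 mod 71
    6 * 49 = 294 = 10 mod 71
    10 * 64 = 640 = 1 mod 71
  64^35 = 1 mod 71
Result 1: 64 is a quadratic residue mod 71.
64^35 mod 71 = 1

1


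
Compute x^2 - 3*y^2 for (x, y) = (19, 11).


x^2 - d*y^2
= 19^2 - 3*11^2
= 361 - 363
= -2

-2


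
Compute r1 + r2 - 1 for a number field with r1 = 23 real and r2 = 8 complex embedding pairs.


By Dirichlet's unit theorem:
rank = r1 + r2 - 1
= 23 + 8 - 1
= 30

30


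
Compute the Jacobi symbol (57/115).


Compute (57/115) via quadratic reciprocity:
  reciprocity: (57/115) -> +(115/57)
  reduce: (1/57)
  (1/57) = 1
Product of signs = 1

1


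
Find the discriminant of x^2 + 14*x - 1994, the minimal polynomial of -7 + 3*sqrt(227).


The element -7 + 3*sqrt(227) has minimal polynomial:
x^2 + 14*x - 1994
Discriminant = (14)^2 - 4*(-1994)
= 196 + 7976
= 8172

8172


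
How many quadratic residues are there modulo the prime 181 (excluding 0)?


For prime p, the number of non-zero quadratic residues is (p-1)/2.
= (181-1)/2
= 90

90


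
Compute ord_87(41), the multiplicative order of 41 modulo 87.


We want ord_87(41), the smallest k >= 1 with 41^k = 1 mod 87.
n = 87 = 3 * 29, phi(87) = 56; the order divides phi(n).
Divisors of 56: 1, 2, 4, 7, 8, 14, 28, 56
Repeated squaring mod 87: 41^1 = 41, 41^2 = 28, 41^4 = 1, 41^8 = 1, 41^16 = 1, 41^32 = 1
Test divisors in increasing order:
  k=1: 41^1 = 41 mod 87
  k=2: 41^2 = 28 mod 87
  k=4: 41^4 = 1 mod 87  <- first divisor giving 1
Order = 4

4


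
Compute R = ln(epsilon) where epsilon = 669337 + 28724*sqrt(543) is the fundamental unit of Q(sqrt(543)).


epsilon = 669337 + 28724*sqrt(543)
= 1.3387e+06
R = ln(1.3387e+06)
= 14.1072

14.1072


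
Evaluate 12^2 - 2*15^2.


x^2 - d*y^2
= 12^2 - 2*15^2
= 144 - 450
= -306

-306


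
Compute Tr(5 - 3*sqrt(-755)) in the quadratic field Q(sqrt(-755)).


Tr(a + b*sqrt(d)) = (a + b*sqrt(d)) + (a - b*sqrt(d)) = 2a
= 2 * (5)
= 10

10


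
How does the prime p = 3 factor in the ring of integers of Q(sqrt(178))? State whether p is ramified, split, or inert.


K = Q(sqrt(178)). Since d mod 4 = 2, disc(K) = 712.
Check p | disc: 712 mod 3 = 1.
p does not divide disc. Compute Legendre symbol (d/p):
1^((3-1)/2) mod 3 = 1
(d/p) = 1, so p splits: (p) = P*P' with e=1, f=1, g=2.
Therefore p is split.

split


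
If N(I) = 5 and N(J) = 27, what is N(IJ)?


N(IJ) = N(I) * N(J)
= 5 * 27
= 135

135


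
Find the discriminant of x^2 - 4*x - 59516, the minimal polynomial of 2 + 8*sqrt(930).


The element 2 + 8*sqrt(930) has minimal polynomial:
x^2 - 4*x - 59516
Discriminant = (-4)^2 - 4*(-59516)
= 16 + 238064
= 238080

238080


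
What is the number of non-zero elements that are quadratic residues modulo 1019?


For prime p, the number of non-zero quadratic residues is (p-1)/2.
= (1019-1)/2
= 509

509


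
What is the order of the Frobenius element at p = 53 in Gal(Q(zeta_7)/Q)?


The Frobenius at p in Gal(Q(zeta_n)/Q) = (Z/nZ)* is the class of p, so its order is ord_7(53), the smallest k >= 1 with 53^k = 1 mod 7.
n = 7 = 7, phi(7) = 6; the order divides phi(n).
Divisors of 6: 1, 2, 3, 6
Repeated squaring mod 7: 53^1 = 4, 53^2 = 2, 53^4 = 4
Test divisors in increasing order:
  k=1: 53^1 = 4 mod 7
  k=2: 53^2 = 2 mod 7
  k=3: 53^3 = 2 * 4 = 1 mod 7  <- first divisor giving 1
Order = 3

3


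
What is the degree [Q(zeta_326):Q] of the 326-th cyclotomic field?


The degree equals Euler's totient phi(326).
326 = 2 * 163
phi(326) = 162

162


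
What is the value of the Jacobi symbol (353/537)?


Compute (353/537) via quadratic reciprocity:
  reciprocity: (353/537) -> +(537/353)
  reduce: (184/353)
  pull out 2: (2/353) = +1  (since 353 mod 8 = 1)
  pull out 2: (2/353) = +1  (since 353 mod 8 = 1)
  pull out 2: (2/353) = +1  (since 353 mod 8 = 1)
  reciprocity: (23/353) -> +(353/23)
  reduce: (8/23)
  pull out 2: (2/23) = +1  (since 23 mod 8 = 7)
  pull out 2: (2/23) = +1  (since 23 mod 8 = 7)
  pull out 2: (2/23) = +1  (since 23 mod 8 = 7)
  (1/23) = 1
Product of signs = 1

1


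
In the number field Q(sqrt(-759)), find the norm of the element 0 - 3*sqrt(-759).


N(a + b*sqrt(d)) = a^2 - d*b^2
= (0)^2 - (-759)*(-3)^2
= 0 + 6831
= 6831

6831


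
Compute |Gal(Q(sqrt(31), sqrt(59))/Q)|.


The 2 square roots of distinct primes are multiplicatively independent over Q,
so [K:Q] = 2^2 and Gal(K/Q) is isomorphic to (Z/2Z)^2.
|Gal| = 2^2 = 4

4


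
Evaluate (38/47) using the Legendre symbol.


p = 47 is prime, so compute (38/47) with the reciprocity algorithm (Jacobi-symbol steps: pull out 2s via (2/n), flip via reciprocity, reduce):
  pull out 2: (2/47) = +1  (since 47 mod 8 = 7)
  reciprocity: (19/47) -> -(47/19)
  reduce: (9/19)
  reciprocity: (9/19) -> +(19/9)
  reduce: (1/9)
  (1/9) = 1
Product of signs = -1
(38/47) = -1

-1


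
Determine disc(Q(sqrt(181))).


For K = Q(sqrt(d)) with d squarefree: disc(K) = d if d = 1 mod 4, and disc(K) = 4d if d = 2 or 3 mod 4.
Here d = 181, and d mod 4 = 1.
d = 1 mod 4 (O_K = Z[(1+sqrt(d))/2]), so disc(K) = d = 181

181


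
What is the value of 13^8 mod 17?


p = 17 is prime and the exponent is (p-1)/2 = 8, so by Euler's criterion 13^8 = (13/17) = +1 or -1 mod 17.
Compute by square-and-multiply:
  8 = 8 (binary 1000)
  Repeated squaring mod 17: 13^1 = 13, 13^2 = 16, 13^4 = 1, 13^8 = 1
  13^8 = 1 mod 17
Result 1: 13 is a quadratic residue mod 17.
13^8 mod 17 = 1

1


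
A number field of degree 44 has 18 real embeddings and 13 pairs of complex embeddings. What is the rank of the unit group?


By Dirichlet's unit theorem:
rank = r1 + r2 - 1
= 18 + 13 - 1
= 30

30


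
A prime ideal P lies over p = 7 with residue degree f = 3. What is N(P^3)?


N(P^a) = p^(a*f)
= 7^(3*3)
= 7^9
= 40353607

40353607


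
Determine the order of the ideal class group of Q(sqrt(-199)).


K = Q(sqrt(-199)). d mod 4 = 1, so D = disc(K) = d = -199
h(K) equals the number of primitive reduced positive-definite forms (a, b, c) = a*x^2 + b*x*y + c*y^2 with b^2 - 4ac = D,
where reduced means |b| <= a <= c, with b >= 0 whenever |b| = a or a = c, and primitive means gcd(a, b, c) = 1.
Reduced forces 3a^2 <= |D| = 199, so 1 <= a <= 8; b must have the parity of D, and c = (b^2 - D)/(4a) must be an integer >= a.
Enumerate a = 1..8, b in [-a, a]:
  a=1: (1, 1, 50)  [1]
  a=2: (2, -1, 25), (2, 1, 25)  [2]
  a=3: none
  a=4: (4, -3, 13), (4, 3, 13)  [2]
  a=5: (5, -1, 10), (5, 1, 10)  [2]
  a=6: none
  a=7: (7, -5, 8), (7, 5, 8)  [2]
  a=8: none
Total reduced forms: 1 + 2 + 2 + 2 + 2 = 9
h = 9

9


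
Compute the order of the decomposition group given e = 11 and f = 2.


|D_P| = e * f
= 11 * 2
= 22

22


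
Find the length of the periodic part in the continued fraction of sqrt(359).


Run the CF algorithm for sqrt(359).
a_0 = floor(sqrt(359)) = 18; set m_0=0, q_0=1.
Recurrence: m' = q*a - m,  q' = (d - m'^2)/q,  a' = floor((a_0 + m')/q').
  step 1: m=18, q=35, a=1
  step 2: m=17, q=2, a=17
  step 3: m=17, q=35, a=1
  step 4: m=18, q=1, a=36
a_4 = 2*a_0 = 36, so the period closes here.
sqrt(359) = [18; 1, 17, 1, 36]
Period length = 4

4


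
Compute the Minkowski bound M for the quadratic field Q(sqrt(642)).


d = 642, d mod 4 = 2, so disc(K) = 4d = 2568; |disc(K)| = 2568
Real quadratic field, so n = 2, s = r2 = 0, r1 = 2
M = (n!/n^n) * (4/pi)^s * sqrt(|disc(K)|) = (2!/2^2) * (4/pi)^0 * sqrt(2568)
= 0.5 * 1.000000 * 50.675438
= 25.3377

25.3377


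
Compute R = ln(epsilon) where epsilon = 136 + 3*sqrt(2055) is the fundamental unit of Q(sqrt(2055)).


epsilon = 136 + 3*sqrt(2055)
= 271.9963
R = ln(271.9963)
= 5.6058

5.6058


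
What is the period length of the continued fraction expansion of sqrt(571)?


Run the CF algorithm for sqrt(571).
a_0 = floor(sqrt(571)) = 23; set m_0=0, q_0=1.
Recurrence: m' = q*a - m,  q' = (d - m'^2)/q,  a' = floor((a_0 + m')/q').
  step 1: m=23, q=42, a=1
  step 2: m=19, q=5, a=8
  step 3: m=21, q=26, a=1
  step 4: m=5, q=21, a=1
  step 5: m=16, q=15, a=2
  step 6: m=14, q=25, a=1
  step 7: m=11, q=18, a=1
  step 8: m=7, q=29, a=1
  step 9: m=22, q=3, a=15
  step 10: m=23, q=14, a=3
  step 11: m=19, q=15, a=2
  step 12: m=11, q=30, a=1
  step 13: m=19, q=7, a=6
  step 14: m=23, q=6, a=7
  step 15: m=19, q=35, a=1
  step 16: m=16, q=9, a=4
  step 17: m=20, q=19, a=2
  step 18: m=18, q=13, a=3
  step 19: m=21, q=10, a=4
  step 20: m=19, q=21, a=2
  step 21: m=23, q=2, a=23
  step 22: m=23, q=21, a=2
  step 23: m=19, q=10, a=4
  step 24: m=21, q=13, a=3
  step 25: m=18, q=19, a=2
  step 26: m=20, q=9, a=4
  step 27: m=16, q=35, a=1
  step 28: m=19, q=6, a=7
  step 29: m=23, q=7, a=6
  step 30: m=19, q=30, a=1
  step 31: m=11, q=15, a=2
  step 32: m=19, q=14, a=3
  step 33: m=23, q=3, a=15
  step 34: m=22, q=29, a=1
  step 35: m=7, q=18, a=1
  step 36: m=11, q=25, a=1
  step 37: m=14, q=15, a=2
  step 38: m=16, q=21, a=1
  step 39: m=5, q=26, a=1
  step 40: m=21, q=5, a=8
  step 41: m=19, q=42, a=1
  step 42: m=23, q=1, a=46
a_42 = 2*a_0 = 46, so the period closes here.
sqrt(571) = [23; 1, 8, 1, 1, 2, 1, 1, 1, 15, 3, 2, 1, 6, 7, 1, 4, 2, 3, 4, 2, 23, 2, 4, 3, 2, 4, 1, 7, 6, 1, 2, 3, 15, 1, 1, 1, 2, 1, 1, 8, 1, 46]
Period length = 42

42


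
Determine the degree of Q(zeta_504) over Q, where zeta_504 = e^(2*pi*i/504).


The degree equals Euler's totient phi(504).
504 = 2^3 * 3^2 * 7
phi(504) = 144

144


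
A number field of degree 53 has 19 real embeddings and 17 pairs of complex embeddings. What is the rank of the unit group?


By Dirichlet's unit theorem:
rank = r1 + r2 - 1
= 19 + 17 - 1
= 35

35


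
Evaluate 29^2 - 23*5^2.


x^2 - d*y^2
= 29^2 - 23*5^2
= 841 - 575
= 266

266


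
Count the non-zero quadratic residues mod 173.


For prime p, the number of non-zero quadratic residues is (p-1)/2.
= (173-1)/2
= 86

86


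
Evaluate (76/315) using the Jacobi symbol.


Compute (76/315) via quadratic reciprocity:
  pull out 2: (2/315) = -1  (since 315 mod 8 = 3)
  pull out 2: (2/315) = -1  (since 315 mod 8 = 3)
  reciprocity: (19/315) -> -(315/19)
  reduce: (11/19)
  reciprocity: (11/19) -> -(19/11)
  reduce: (8/11)
  pull out 2: (2/11) = -1  (since 11 mod 8 = 3)
  pull out 2: (2/11) = -1  (since 11 mod 8 = 3)
  pull out 2: (2/11) = -1  (since 11 mod 8 = 3)
  (1/11) = 1
Product of signs = -1

-1


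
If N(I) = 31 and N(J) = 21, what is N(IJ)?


N(IJ) = N(I) * N(J)
= 31 * 21
= 651

651


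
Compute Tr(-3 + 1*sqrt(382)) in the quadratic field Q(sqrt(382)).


Tr(a + b*sqrt(d)) = (a + b*sqrt(d)) + (a - b*sqrt(d)) = 2a
= 2 * (-3)
= -6

-6


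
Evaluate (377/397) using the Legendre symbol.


p = 397 is prime, so compute (377/397) with the reciprocity algorithm (Jacobi-symbol steps: pull out 2s via (2/n), flip via reciprocity, reduce):
  reciprocity: (377/397) -> +(397/377)
  reduce: (20/377)
  pull out 2: (2/377) = +1  (since 377 mod 8 = 1)
  pull out 2: (2/377) = +1  (since 377 mod 8 = 1)
  reciprocity: (5/377) -> +(377/5)
  reduce: (2/5)
  pull out 2: (2/5) = -1  (since 5 mod 8 = 5)
  (1/5) = 1
Product of signs = -1
(377/397) = -1

-1


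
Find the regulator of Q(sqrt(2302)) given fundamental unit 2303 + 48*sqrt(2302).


epsilon = 2303 + 48*sqrt(2302)
= 4605.9998
R = ln(4605.9998)
= 8.4351

8.4351


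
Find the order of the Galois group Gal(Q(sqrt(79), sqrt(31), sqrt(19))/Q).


The 3 square roots of distinct primes are multiplicatively independent over Q,
so [K:Q] = 2^3 and Gal(K/Q) is isomorphic to (Z/2Z)^3.
|Gal| = 2^3 = 8

8


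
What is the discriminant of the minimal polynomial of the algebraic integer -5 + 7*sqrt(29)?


The element -5 + 7*sqrt(29) has minimal polynomial:
x^2 + 10*x - 1396
Discriminant = (10)^2 - 4*(-1396)
= 100 + 5584
= 5684

5684


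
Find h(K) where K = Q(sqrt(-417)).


K = Q(sqrt(-417)). d mod 4 = 3, so D = disc(K) = 4d = -1668
h(K) equals the number of primitive reduced positive-definite forms (a, b, c) = a*x^2 + b*x*y + c*y^2 with b^2 - 4ac = D,
where reduced means |b| <= a <= c, with b >= 0 whenever |b| = a or a = c, and primitive means gcd(a, b, c) = 1.
Reduced forces 3a^2 <= |D| = 1668, so 1 <= a <= 23; b must have the parity of D, and c = (b^2 - D)/(4a) must be an integer >= a.
Enumerate a = 1..23, b in [-a, a]:
  a=1: (1, 0, 417)  [1]
  a=2: (2, 2, 209)  [1]
  a=3: (3, 0, 139)  [1]
  a=4..5: none
  a=6: (6, 6, 71)  [1]
  a=7..10: none
  a=11: (11, -2, 38), (11, 2, 38)  [2]
  a=12: none
  a=13: (13, -10, 34), (13, 10, 34)  [2]
  a=14..16: none
  a=17: (17, -10, 26), (17, 10, 26)  [2]
  a=18: none
  a=19: (19, -2, 22), (19, 2, 22)  [2]
  a=20..23: none
Total reduced forms: 1 + 1 + 1 + 1 + 2 + 2 + 2 + 2 = 12
h = 12

12


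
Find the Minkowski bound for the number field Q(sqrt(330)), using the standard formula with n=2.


d = 330, d mod 4 = 2, so disc(K) = 4d = 1320; |disc(K)| = 1320
Real quadratic field, so n = 2, s = r2 = 0, r1 = 2
M = (n!/n^n) * (4/pi)^s * sqrt(|disc(K)|) = (2!/2^2) * (4/pi)^0 * sqrt(1320)
= 0.5 * 1.000000 * 36.331804
= 18.1659

18.1659


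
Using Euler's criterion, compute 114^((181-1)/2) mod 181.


p = 181 is prime and the exponent is (p-1)/2 = 90, so by Euler's criterion 114^90 = (114/181) = +1 or -1 mod 181.
Compute by square-and-multiply:
  90 = 64 + 16 + 8 + 2 (binary 1011010)
  Repeated squaring mod 181: 114^1 = 114, 114^2 = 145, 114^4 = 29, 114^8 = 117, 114^16 = 114, 114^32 = 145, 114^64 = 29
  114^90 = 114^64 * 114^16 * 114^8 * 114^2 = 29 * 114 * 117 * 145 mod 181
    29 * 114 = 3306 = 48 mod 181
    48 * 117 = 5616 = 5 mod 181
    5 * 145 = 725 = 1 mod 181
  114^90 = 1 mod 181
Result 1: 114 is a quadratic residue mod 181.
114^90 mod 181 = 1

1


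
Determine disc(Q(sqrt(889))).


For K = Q(sqrt(d)) with d squarefree: disc(K) = d if d = 1 mod 4, and disc(K) = 4d if d = 2 or 3 mod 4.
Here d = 889, and d mod 4 = 1.
d = 1 mod 4 (O_K = Z[(1+sqrt(d))/2]), so disc(K) = d = 889

889


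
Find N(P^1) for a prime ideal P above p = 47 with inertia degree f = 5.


N(P^a) = p^(a*f)
= 47^(1*5)
= 47^5
= 229345007

229345007


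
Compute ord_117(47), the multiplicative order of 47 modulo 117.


We want ord_117(47), the smallest k >= 1 with 47^k = 1 mod 117.
n = 117 = 3^2 * 13, phi(117) = 72; the order divides phi(n).
Divisors of 72: 1, 2, 3, 4, 6, 8, 9, 12, 18, 24, 36, 72
Repeated squaring mod 117: 47^1 = 47, 47^2 = 103, 47^4 = 79, 47^8 = 40, 47^16 = 79, 47^32 = 40, 47^64 = 79
Test divisors in increasing order:
  k=1: 47^1 = 47 mod 117
  k=2: 47^2 = 103 mod 117
  k=3: 47^3 = 103 * 47 = 44 mod 117
  k=4: 47^4 = 79 mod 117
  k=6: 47^6 = 79 * 103 = 64 mod 117
  k=8: 47^8 = 40 mod 117
  k=9: 47^9 = 40 * 47 = 8 mod 117
  k=12: 47^12 = 40 * 79 = 1 mod 117  <- first divisor giving 1
Order = 12

12


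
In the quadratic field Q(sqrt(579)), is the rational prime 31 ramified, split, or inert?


K = Q(sqrt(579)). Since d mod 4 = 3, disc(K) = 2316.
Check p | disc: 2316 mod 31 = 22.
p does not divide disc. Compute Legendre symbol (d/p):
21^((31-1)/2) mod 31 = -1
(d/p) = -1, so p is inert: (p) stays prime with e=1, f=2, g=1.
Therefore p is inert.

inert


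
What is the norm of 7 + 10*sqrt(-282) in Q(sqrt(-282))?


N(a + b*sqrt(d)) = a^2 - d*b^2
= (7)^2 - (-282)*(10)^2
= 49 + 28200
= 28249

28249


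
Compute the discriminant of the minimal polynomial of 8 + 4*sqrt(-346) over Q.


The element 8 + 4*sqrt(-346) has minimal polynomial:
x^2 - 16*x + 5600
Discriminant = (-16)^2 - 4*(5600)
= 256 - 22400
= -22144

-22144


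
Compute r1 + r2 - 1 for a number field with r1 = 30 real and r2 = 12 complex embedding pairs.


By Dirichlet's unit theorem:
rank = r1 + r2 - 1
= 30 + 12 - 1
= 41

41


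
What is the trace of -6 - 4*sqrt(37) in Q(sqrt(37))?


Tr(a + b*sqrt(d)) = (a + b*sqrt(d)) + (a - b*sqrt(d)) = 2a
= 2 * (-6)
= -12

-12


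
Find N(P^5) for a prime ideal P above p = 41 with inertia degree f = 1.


N(P^a) = p^(a*f)
= 41^(5*1)
= 41^5
= 115856201

115856201


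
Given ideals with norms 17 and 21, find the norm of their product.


N(IJ) = N(I) * N(J)
= 17 * 21
= 357

357


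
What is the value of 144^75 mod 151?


p = 151 is prime and the exponent is (p-1)/2 = 75, so by Euler's criterion 144^75 = (144/151) = +1 or -1 mod 151.
Compute by square-and-multiply:
  75 = 64 + 8 + 2 + 1 (binary 1001011)
  Repeated squaring mod 151: 144^1 = 144, 144^2 = 49, 144^4 = 136, 144^8 = 74, 144^16 = 40, 144^32 = 90, 144^64 = 97
  144^75 = 144^64 * 144^8 * 144^2 * 144^1 = 97 * 74 * 49 * 144 mod 151
    97 * 74 = 7178 = 81 mod 151
    81 * 49 = 3969 = 43 mod 151
    43 * 144 = 6192 = 1 mod 151
  144^75 = 1 mod 151
Result 1: 144 is a quadratic residue mod 151.
144^75 mod 151 = 1

1


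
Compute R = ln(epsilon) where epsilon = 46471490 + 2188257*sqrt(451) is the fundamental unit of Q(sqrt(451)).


epsilon = 46471490 + 2188257*sqrt(451)
= 9.2943e+07
R = ln(9.2943e+07)
= 18.3475

18.3475


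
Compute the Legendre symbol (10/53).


p = 53 is prime, so compute (10/53) with the reciprocity algorithm (Jacobi-symbol steps: pull out 2s via (2/n), flip via reciprocity, reduce):
  pull out 2: (2/53) = -1  (since 53 mod 8 = 5)
  reciprocity: (5/53) -> +(53/5)
  reduce: (3/5)
  reciprocity: (3/5) -> +(5/3)
  reduce: (2/3)
  pull out 2: (2/3) = -1  (since 3 mod 8 = 3)
  (1/3) = 1
Product of signs = 1
(10/53) = 1

1


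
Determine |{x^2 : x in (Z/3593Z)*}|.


For prime p, the number of non-zero quadratic residues is (p-1)/2.
= (3593-1)/2
= 1796

1796


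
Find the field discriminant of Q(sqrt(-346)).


For K = Q(sqrt(d)) with d squarefree: disc(K) = d if d = 1 mod 4, and disc(K) = 4d if d = 2 or 3 mod 4.
Here d = -346, and d mod 4 = 2.
d = 2 mod 4, not 1 (O_K = Z[sqrt(d)]), so disc(K) = 4d = 4 * (-346) = -1384

-1384


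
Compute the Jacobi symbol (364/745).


Compute (364/745) via quadratic reciprocity:
  pull out 2: (2/745) = +1  (since 745 mod 8 = 1)
  pull out 2: (2/745) = +1  (since 745 mod 8 = 1)
  reciprocity: (91/745) -> +(745/91)
  reduce: (17/91)
  reciprocity: (17/91) -> +(91/17)
  reduce: (6/17)
  pull out 2: (2/17) = +1  (since 17 mod 8 = 1)
  reciprocity: (3/17) -> +(17/3)
  reduce: (2/3)
  pull out 2: (2/3) = -1  (since 3 mod 8 = 3)
  (1/3) = 1
Product of signs = -1

-1


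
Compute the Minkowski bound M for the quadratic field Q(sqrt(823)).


d = 823, d mod 4 = 3, so disc(K) = 4d = 3292; |disc(K)| = 3292
Real quadratic field, so n = 2, s = r2 = 0, r1 = 2
M = (n!/n^n) * (4/pi)^s * sqrt(|disc(K)|) = (2!/2^2) * (4/pi)^0 * sqrt(3292)
= 0.5 * 1.000000 * 57.375953
= 28.6880

28.6880


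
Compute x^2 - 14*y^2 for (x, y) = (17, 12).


x^2 - d*y^2
= 17^2 - 14*12^2
= 289 - 2016
= -1727

-1727


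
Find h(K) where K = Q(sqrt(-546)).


K = Q(sqrt(-546)). d mod 4 = 2, so D = disc(K) = 4d = -2184
h(K) equals the number of primitive reduced positive-definite forms (a, b, c) = a*x^2 + b*x*y + c*y^2 with b^2 - 4ac = D,
where reduced means |b| <= a <= c, with b >= 0 whenever |b| = a or a = c, and primitive means gcd(a, b, c) = 1.
Reduced forces 3a^2 <= |D| = 2184, so 1 <= a <= 26; b must have the parity of D, and c = (b^2 - D)/(4a) must be an integer >= a.
Enumerate a = 1..26, b in [-a, a]:
  a=1: (1, 0, 546)  [1]
  a=2: (2, 0, 273)  [1]
  a=3: (3, 0, 182)  [1]
  a=4: none
  a=5: (5, -4, 110), (5, 4, 110)  [2]
  a=6: (6, 0, 91)  [1]
  a=7: (7, 0, 78)  [1]
  a=8..9: none
  a=10: (10, -4, 55), (10, 4, 55)  [2]
  a=11: (11, -4, 50), (11, 4, 50)  [2]
  a=12: none
  a=13: (13, 0, 42)  [1]
  a=14: (14, 0, 39)  [1]
  a=15: (15, -6, 37), (15, 6, 37)  [2]
  a=16: none
  a=17: (17, -14, 35), (17, 14, 35)  [2]
  a=18: none
  a=19: (19, -18, 33), (19, 18, 33)  [2]
  a=20: none
  a=21: (21, 0, 26)  [1]
  a=22: (22, -4, 25), (22, 4, 25)  [2]
  a=23: (23, -22, 29), (23, 22, 29)  [2]
  a=24..26: none
Total reduced forms: 1 + 1 + 1 + 2 + 1 + 1 + 2 + 2 + 1 + 1 + 2 + 2 + 2 + 1 + 2 + 2 = 24
h = 24

24


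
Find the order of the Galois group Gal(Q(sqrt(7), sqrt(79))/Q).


The 2 square roots of distinct primes are multiplicatively independent over Q,
so [K:Q] = 2^2 and Gal(K/Q) is isomorphic to (Z/2Z)^2.
|Gal| = 2^2 = 4

4


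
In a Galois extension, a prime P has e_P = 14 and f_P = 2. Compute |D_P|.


|D_P| = e * f
= 14 * 2
= 28

28


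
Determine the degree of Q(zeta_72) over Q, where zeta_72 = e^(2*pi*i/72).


The degree equals Euler's totient phi(72).
72 = 2^3 * 3^2
phi(72) = 24

24


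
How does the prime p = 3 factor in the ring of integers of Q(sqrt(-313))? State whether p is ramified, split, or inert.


K = Q(sqrt(-313)). Since d mod 4 = 3, disc(K) = -1252.
Check p | disc: -1252 mod 3 = 2.
p does not divide disc. Compute Legendre symbol (d/p):
2^((3-1)/2) mod 3 = -1
(d/p) = -1, so p is inert: (p) stays prime with e=1, f=2, g=1.
Therefore p is inert.

inert


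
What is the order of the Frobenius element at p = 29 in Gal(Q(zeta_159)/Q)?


The Frobenius at p in Gal(Q(zeta_n)/Q) = (Z/nZ)* is the class of p, so its order is ord_159(29), the smallest k >= 1 with 29^k = 1 mod 159.
n = 159 = 3 * 53, phi(159) = 104; the order divides phi(n).
Divisors of 104: 1, 2, 4, 8, 13, 26, 52, 104
Repeated squaring mod 159: 29^1 = 29, 29^2 = 46, 29^4 = 49, 29^8 = 16, 29^16 = 97, 29^32 = 28, 29^64 = 148
Test divisors in increasing order:
  k=1: 29^1 = 29 mod 159
  k=2: 29^2 = 46 mod 159
  k=4: 29^4 = 49 mod 159
  k=8: 29^8 = 16 mod 159
  k=13: 29^13 = 16 * 49 * 29 = 158 mod 159
  k=26: 29^26 = 97 * 16 * 46 = 1 mod 159  <- first divisor giving 1
Order = 26

26


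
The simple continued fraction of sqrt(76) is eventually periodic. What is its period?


Run the CF algorithm for sqrt(76).
a_0 = floor(sqrt(76)) = 8; set m_0=0, q_0=1.
Recurrence: m' = q*a - m,  q' = (d - m'^2)/q,  a' = floor((a_0 + m')/q').
  step 1: m=8, q=12, a=1
  step 2: m=4, q=5, a=2
  step 3: m=6, q=8, a=1
  step 4: m=2, q=9, a=1
  step 5: m=7, q=3, a=5
  step 6: m=8, q=4, a=4
  step 7: m=8, q=3, a=5
  step 8: m=7, q=9, a=1
  step 9: m=2, q=8, a=1
  step 10: m=6, q=5, a=2
  step 11: m=4, q=12, a=1
  step 12: m=8, q=1, a=16
a_12 = 2*a_0 = 16, so the period closes here.
sqrt(76) = [8; 1, 2, 1, 1, 5, 4, 5, 1, 1, 2, 1, 16]
Period length = 12

12


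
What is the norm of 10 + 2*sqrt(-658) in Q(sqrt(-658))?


N(a + b*sqrt(d)) = a^2 - d*b^2
= (10)^2 - (-658)*(2)^2
= 100 + 2632
= 2732

2732


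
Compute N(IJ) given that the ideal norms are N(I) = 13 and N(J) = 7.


N(IJ) = N(I) * N(J)
= 13 * 7
= 91

91


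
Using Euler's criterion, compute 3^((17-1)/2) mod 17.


p = 17 is prime and the exponent is (p-1)/2 = 8, so by Euler's criterion 3^8 = (3/17) = +1 or -1 mod 17.
Compute by square-and-multiply:
  8 = 8 (binary 1000)
  Repeated squaring mod 17: 3^1 = 3, 3^2 = 9, 3^4 = 13, 3^8 = 16
  3^8 = 16 mod 17
Result 16 = p - 1 = -1 mod 17: 3 is a quadratic non-residue mod 17. As a residue in [0, p-1] the value is 16.
3^8 mod 17 = 16

16


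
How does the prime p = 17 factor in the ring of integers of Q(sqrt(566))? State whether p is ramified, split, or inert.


K = Q(sqrt(566)). Since d mod 4 = 2, disc(K) = 2264.
Check p | disc: 2264 mod 17 = 3.
p does not divide disc. Compute Legendre symbol (d/p):
5^((17-1)/2) mod 17 = -1
(d/p) = -1, so p is inert: (p) stays prime with e=1, f=2, g=1.
Therefore p is inert.

inert


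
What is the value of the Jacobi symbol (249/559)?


Compute (249/559) via quadratic reciprocity:
  reciprocity: (249/559) -> +(559/249)
  reduce: (61/249)
  reciprocity: (61/249) -> +(249/61)
  reduce: (5/61)
  reciprocity: (5/61) -> +(61/5)
  reduce: (1/5)
  (1/5) = 1
Product of signs = 1

1


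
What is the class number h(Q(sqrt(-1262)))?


K = Q(sqrt(-1262)). d mod 4 = 2, so D = disc(K) = 4d = -5048
h(K) equals the number of primitive reduced positive-definite forms (a, b, c) = a*x^2 + b*x*y + c*y^2 with b^2 - 4ac = D,
where reduced means |b| <= a <= c, with b >= 0 whenever |b| = a or a = c, and primitive means gcd(a, b, c) = 1.
Reduced forces 3a^2 <= |D| = 5048, so 1 <= a <= 41; b must have the parity of D, and c = (b^2 - D)/(4a) must be an integer >= a.
Enumerate a = 1..41, b in [-a, a]:
  a=1: (1, 0, 1262)  [1]
  a=2: (2, 0, 631)  [1]
  a=3: (3, -2, 421), (3, 2, 421)  [2]
  a=4..5: none
  a=6: (6, -4, 211), (6, 4, 211)  [2]
  a=7..8: none
  a=9: (9, -8, 142), (9, 8, 142)  [2]
  a=10: none
  a=11: (11, -10, 117), (11, 10, 117)  [2]
  a=12: none
  a=13: (13, -10, 99), (13, 10, 99)  [2]
  a=14..16: none
  a=17: (17, -16, 78), (17, 16, 78)  [2]
  a=18: (18, -8, 71), (18, 8, 71)  [2]
  a=19: (19, -14, 69), (19, 14, 69)  [2]
  a=20..21: none
  a=22: (22, -12, 59), (22, 12, 59)  [2]
  a=23: (23, -14, 57), (23, 14, 57)  [2]
  a=24..25: none
  a=26: (26, -16, 51), (26, 16, 51)  [2]
  a=27: (27, -26, 53), (27, 26, 53)  [2]
  a=28..30: none
  a=31: (31, -6, 41), (31, 6, 41)  [2]
  a=32: none
  a=33: (33, -32, 46), (33, -10, 39), (33, 10, 39), (33, 32, 46)  [4]
  a=34: (34, -16, 39), (34, 16, 39)  [2]
  a=35..36: none
  a=37: (37, -24, 38), (37, 24, 38)  [2]
  a=38..41: none
Total reduced forms: 1 + 1 + 2 + 2 + 2 + 2 + 2 + 2 + 2 + 2 + 2 + 2 + 2 + 2 + 2 + 4 + 2 + 2 = 36
h = 36

36


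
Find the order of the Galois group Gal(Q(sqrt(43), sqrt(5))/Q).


The 2 square roots of distinct primes are multiplicatively independent over Q,
so [K:Q] = 2^2 and Gal(K/Q) is isomorphic to (Z/2Z)^2.
|Gal| = 2^2 = 4

4


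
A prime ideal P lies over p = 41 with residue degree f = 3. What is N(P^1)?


N(P^a) = p^(a*f)
= 41^(1*3)
= 41^3
= 68921

68921


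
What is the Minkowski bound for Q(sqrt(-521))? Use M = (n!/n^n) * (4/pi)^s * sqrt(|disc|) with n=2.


d = -521, d mod 4 = 3, so disc(K) = 4d = -2084; |disc(K)| = 2084
Imaginary quadratic field, so n = 2, s = r2 = 1, r1 = 0
M = (n!/n^n) * (4/pi)^s * sqrt(|disc(K)|) = (2!/2^2) * (4/pi)^1 * sqrt(2084)
= 0.5 * 1.273240 * 45.650849
= 29.0622

29.0622
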